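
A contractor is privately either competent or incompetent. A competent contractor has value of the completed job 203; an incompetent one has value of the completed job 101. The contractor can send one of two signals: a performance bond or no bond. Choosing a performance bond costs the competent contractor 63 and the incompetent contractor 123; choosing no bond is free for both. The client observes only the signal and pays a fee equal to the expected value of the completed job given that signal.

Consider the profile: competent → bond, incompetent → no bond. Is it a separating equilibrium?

Yes

Under separation the client infers type exactly: bond → competent (pays 203), no bond → incompetent (pays 101).
Competent: bond gives 203 − 63 = 140; no bond gives 101 − 0 = 101. No deviation. ✓
Incompetent: no bond gives 101 − 0 = 101; bond gives 203 − 123 = 80. No deviation. ✓
Neither type gains from mimicking the other.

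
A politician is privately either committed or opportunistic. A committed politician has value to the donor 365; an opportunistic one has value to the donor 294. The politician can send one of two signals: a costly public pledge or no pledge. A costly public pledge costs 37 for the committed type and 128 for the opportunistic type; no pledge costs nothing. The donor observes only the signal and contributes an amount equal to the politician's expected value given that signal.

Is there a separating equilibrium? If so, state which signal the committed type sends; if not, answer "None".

Try committed → pledge, opportunistic → no pledge:
  Under separation the donor infers type exactly: pledge → committed (pays 365), no pledge → opportunistic (pays 294).
  Committed: pledge gives 365 − 37 = 328; no pledge gives 294 − 0 = 294. No deviation. ✓
  Opportunistic: no pledge gives 294 − 0 = 294; pledge gives 365 − 128 = 237. No deviation. ✓
Both hold — the committed type sends pledge.

pledge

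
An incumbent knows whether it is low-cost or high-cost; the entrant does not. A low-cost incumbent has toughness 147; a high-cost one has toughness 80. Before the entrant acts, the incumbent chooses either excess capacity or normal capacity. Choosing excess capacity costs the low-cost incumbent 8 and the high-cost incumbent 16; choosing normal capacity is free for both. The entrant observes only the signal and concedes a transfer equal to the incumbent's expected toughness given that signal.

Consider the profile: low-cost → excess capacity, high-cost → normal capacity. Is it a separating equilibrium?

Under separation the entrant infers type exactly: excess capacity → low-cost (pays 147), normal capacity → high-cost (pays 80).
Low-cost: excess capacity gives 147 − 8 = 139; normal capacity gives 80 − 0 = 80. No deviation. ✓
High-cost: normal capacity gives 80 − 0 = 80; excess capacity gives 147 − 16 = 131. Would deviate. ✗

No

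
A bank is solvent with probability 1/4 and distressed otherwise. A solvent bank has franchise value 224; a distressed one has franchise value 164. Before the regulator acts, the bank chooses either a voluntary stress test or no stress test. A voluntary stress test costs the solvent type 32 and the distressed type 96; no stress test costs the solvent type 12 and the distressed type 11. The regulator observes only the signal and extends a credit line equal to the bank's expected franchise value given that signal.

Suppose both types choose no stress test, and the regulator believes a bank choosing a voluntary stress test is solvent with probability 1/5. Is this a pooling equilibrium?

Yes

At the pooled signal (no stress test) the regulator holds the prior 1/4 and pays 1/4·224 + 3/4·164 = 179. Off-path (stress test) belief 1/5 gives 1/5·224 + 4/5·164 = 176.
Solvent: no stress test gives 179 − 12 = 167; stress test gives 176 − 32 = 144. Stays. ✓
Distressed: no stress test gives 179 − 11 = 168; stress test gives 176 − 96 = 80. Stays. ✓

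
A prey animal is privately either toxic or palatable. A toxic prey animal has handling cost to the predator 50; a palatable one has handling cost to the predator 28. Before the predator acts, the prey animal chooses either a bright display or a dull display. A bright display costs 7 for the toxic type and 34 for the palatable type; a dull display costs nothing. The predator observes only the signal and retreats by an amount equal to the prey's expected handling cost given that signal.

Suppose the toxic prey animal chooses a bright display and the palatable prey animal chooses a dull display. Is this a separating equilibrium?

If types separate, bright display earns payment 50 and dull display earns 28.
Toxic: bright display gives 50 − 7 = 43; dull display gives 28 − 0 = 28. No deviation. ✓
Palatable: dull display gives 28 − 0 = 28; bright display gives 50 − 34 = 16. No deviation. ✓
Neither type gains from mimicking the other.

Yes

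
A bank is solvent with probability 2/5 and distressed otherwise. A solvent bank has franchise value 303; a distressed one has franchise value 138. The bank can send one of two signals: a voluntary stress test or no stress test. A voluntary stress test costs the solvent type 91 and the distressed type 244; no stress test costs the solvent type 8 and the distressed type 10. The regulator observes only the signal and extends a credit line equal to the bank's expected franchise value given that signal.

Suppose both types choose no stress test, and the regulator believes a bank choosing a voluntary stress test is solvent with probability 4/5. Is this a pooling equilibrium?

Yes

At the pooled signal (no stress test) the regulator holds the prior 2/5 and pays 2/5·303 + 3/5·138 = 204. Off-path (stress test) belief 4/5 gives 4/5·303 + 1/5·138 = 270.
Solvent: no stress test gives 204 − 8 = 196; stress test gives 270 − 91 = 179. Stays. ✓
Distressed: no stress test gives 204 − 10 = 194; stress test gives 270 − 244 = 26. Stays. ✓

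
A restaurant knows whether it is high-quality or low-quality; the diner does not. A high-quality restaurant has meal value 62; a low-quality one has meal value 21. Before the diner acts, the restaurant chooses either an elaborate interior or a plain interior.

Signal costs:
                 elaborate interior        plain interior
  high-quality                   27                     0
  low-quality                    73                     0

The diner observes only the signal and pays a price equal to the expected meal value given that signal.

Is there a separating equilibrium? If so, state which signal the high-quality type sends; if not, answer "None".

elaborate interior

Try high-quality → elaborate interior, low-quality → plain interior:
  If types separate, elaborate interior earns payment 62 and plain interior earns 21.
  High-quality: elaborate interior gives 62 − 27 = 35; plain interior gives 21 − 0 = 21. No deviation. ✓
  Low-quality: plain interior gives 21 − 0 = 21; elaborate interior gives 62 − 73 = -11. No deviation. ✓
Both hold — the high-quality type sends elaborate interior.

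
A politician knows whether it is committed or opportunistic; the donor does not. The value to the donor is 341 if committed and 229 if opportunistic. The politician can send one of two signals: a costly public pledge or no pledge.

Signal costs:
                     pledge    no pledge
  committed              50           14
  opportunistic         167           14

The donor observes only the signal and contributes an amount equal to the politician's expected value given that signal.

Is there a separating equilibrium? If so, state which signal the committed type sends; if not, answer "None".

pledge

Try committed → pledge, opportunistic → no pledge:
  If types separate, pledge earns payment 341 and no pledge earns 229.
  Committed: pledge gives 341 − 50 = 291; no pledge gives 229 − 14 = 215. No deviation. ✓
  Opportunistic: no pledge gives 229 − 14 = 215; pledge gives 341 − 167 = 174. No deviation. ✓
Both hold — the committed type sends pledge.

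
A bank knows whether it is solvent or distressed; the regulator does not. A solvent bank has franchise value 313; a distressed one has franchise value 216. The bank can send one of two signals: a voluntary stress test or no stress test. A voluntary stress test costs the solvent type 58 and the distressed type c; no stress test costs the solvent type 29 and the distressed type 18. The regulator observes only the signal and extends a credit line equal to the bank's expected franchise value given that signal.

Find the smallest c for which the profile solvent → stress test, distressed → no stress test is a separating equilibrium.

Under separation: stress test → solvent (pays 313); no stress test → distressed (pays 216).
Solvent: 313 − 58 = 255 ≥ 216 − 29 = 187. Holds regardless of c. ✓
Distressed: 216 − 18 ≥ 313 − c, so c ≥ 313 − 198 = 115.

115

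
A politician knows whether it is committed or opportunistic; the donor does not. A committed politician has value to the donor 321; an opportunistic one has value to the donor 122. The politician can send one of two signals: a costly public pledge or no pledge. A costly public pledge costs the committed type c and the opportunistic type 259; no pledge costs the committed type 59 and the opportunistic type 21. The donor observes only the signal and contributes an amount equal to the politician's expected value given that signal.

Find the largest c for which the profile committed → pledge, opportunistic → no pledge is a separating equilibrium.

Under separation: pledge → committed (pays 321); no pledge → opportunistic (pays 122).
Opportunistic: 122 − 21 = 101 ≥ 321 − 259 = 62. Holds regardless of c. ✓
Committed: 321 − c ≥ 122 − 59, so c ≤ 321 − 63 = 258.

258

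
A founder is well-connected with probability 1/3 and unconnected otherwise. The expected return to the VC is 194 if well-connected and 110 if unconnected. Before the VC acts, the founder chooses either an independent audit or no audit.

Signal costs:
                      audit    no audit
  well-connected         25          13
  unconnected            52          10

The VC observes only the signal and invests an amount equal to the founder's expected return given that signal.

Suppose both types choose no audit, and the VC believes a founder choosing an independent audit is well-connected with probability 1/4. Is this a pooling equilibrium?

Yes

At the pooled signal (no audit) the VC holds the prior 1/3 and pays 1/3·194 + 2/3·110 = 138. Off-path (audit) belief 1/4 gives 1/4·194 + 3/4·110 = 131.
Well-connected: no audit gives 138 − 13 = 125; audit gives 131 − 25 = 106. Stays. ✓
Unconnected: no audit gives 138 − 10 = 128; audit gives 131 − 52 = 79. Stays. ✓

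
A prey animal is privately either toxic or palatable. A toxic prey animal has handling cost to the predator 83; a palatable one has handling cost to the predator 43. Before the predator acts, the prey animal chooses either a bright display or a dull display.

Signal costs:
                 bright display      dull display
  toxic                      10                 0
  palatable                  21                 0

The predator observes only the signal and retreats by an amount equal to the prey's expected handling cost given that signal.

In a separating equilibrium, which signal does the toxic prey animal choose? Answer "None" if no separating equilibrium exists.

None

Try toxic → bright display, palatable → dull display:
  If types separate, bright display earns payment 83 and dull display earns 43.
  Toxic: bright display gives 83 − 10 = 73; dull display gives 43 − 0 = 43. No deviation. ✓
  Palatable: dull display gives 43 − 0 = 43; bright display gives 83 − 21 = 62. Would deviate. ✗
Try toxic → dull display, palatable → bright display:
  If types separate, dull display earns payment 83 and bright display earns 43.
  Toxic: dull display gives 83 − 0 = 83; bright display gives 43 − 10 = 33. No deviation. ✓
  Palatable: bright display gives 43 − 21 = 22; dull display gives 83 − 0 = 83. Would deviate. ✗
Neither assignment is incentive-compatible.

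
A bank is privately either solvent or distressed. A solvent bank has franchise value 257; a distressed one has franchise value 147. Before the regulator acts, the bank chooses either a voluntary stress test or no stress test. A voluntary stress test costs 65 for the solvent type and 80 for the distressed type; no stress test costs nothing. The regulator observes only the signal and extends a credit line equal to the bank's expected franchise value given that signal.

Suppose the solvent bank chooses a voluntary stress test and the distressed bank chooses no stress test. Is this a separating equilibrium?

If types separate, stress test earns payment 257 and no stress test earns 147.
Solvent: stress test gives 257 − 65 = 192; no stress test gives 147 − 0 = 147. No deviation. ✓
Distressed: no stress test gives 147 − 0 = 147; stress test gives 257 − 80 = 177. Would deviate. ✗

No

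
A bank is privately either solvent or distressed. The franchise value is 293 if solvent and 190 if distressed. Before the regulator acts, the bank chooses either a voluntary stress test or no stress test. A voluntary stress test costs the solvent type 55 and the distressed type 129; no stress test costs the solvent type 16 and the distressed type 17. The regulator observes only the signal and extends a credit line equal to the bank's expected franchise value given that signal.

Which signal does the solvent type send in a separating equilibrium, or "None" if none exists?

Try solvent → stress test, distressed → no stress test:
  If types separate, stress test earns payment 293 and no stress test earns 190.
  Solvent: stress test gives 293 − 55 = 238; no stress test gives 190 − 16 = 174. No deviation. ✓
  Distressed: no stress test gives 190 − 17 = 173; stress test gives 293 − 129 = 164. No deviation. ✓
Both hold — the solvent type sends stress test.

stress test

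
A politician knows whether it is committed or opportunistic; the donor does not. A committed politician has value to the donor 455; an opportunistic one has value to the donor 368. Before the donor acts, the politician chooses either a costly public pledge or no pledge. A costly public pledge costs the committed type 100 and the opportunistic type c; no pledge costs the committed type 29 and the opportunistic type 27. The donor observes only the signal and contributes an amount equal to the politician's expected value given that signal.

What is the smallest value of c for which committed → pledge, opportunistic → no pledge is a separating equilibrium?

114

Under separation: pledge → committed (pays 455); no pledge → opportunistic (pays 368).
Committed: 455 − 100 = 355 ≥ 368 − 29 = 339. Holds regardless of c. ✓
Opportunistic: 368 − 27 ≥ 455 − c, so c ≥ 455 − 341 = 114.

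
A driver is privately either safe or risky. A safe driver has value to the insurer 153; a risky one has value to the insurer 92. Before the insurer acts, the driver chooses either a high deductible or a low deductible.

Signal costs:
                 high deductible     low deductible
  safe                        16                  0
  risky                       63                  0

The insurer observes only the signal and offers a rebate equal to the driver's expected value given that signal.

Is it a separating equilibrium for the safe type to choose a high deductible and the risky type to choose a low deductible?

If types separate, high deductible earns payment 153 and low deductible earns 92.
Safe: high deductible gives 153 − 16 = 137; low deductible gives 92 − 0 = 92. No deviation. ✓
Risky: low deductible gives 92 − 0 = 92; high deductible gives 153 − 63 = 90. No deviation. ✓
Neither type gains from mimicking the other.

Yes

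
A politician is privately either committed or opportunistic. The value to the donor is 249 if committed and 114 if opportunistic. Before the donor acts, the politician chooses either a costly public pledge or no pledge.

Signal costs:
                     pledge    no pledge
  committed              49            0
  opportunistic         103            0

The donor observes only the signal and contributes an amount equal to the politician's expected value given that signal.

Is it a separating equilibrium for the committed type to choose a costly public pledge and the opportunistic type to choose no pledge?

No

If types separate, pledge earns payment 249 and no pledge earns 114.
Committed: pledge gives 249 − 49 = 200; no pledge gives 114 − 0 = 114. No deviation. ✓
Opportunistic: no pledge gives 114 − 0 = 114; pledge gives 249 − 103 = 146. Would deviate. ✗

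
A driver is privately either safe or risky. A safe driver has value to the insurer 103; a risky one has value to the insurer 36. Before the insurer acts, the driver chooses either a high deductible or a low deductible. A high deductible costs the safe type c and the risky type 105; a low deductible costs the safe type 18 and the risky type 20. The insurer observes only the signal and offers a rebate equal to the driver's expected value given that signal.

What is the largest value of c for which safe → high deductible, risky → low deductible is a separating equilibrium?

Under separation: high deductible → safe (pays 103); low deductible → risky (pays 36).
Risky: 36 − 20 = 16 ≥ 103 − 105 = -2. Holds regardless of c. ✓
Safe: 103 − c ≥ 36 − 18, so c ≤ 103 − 18 = 85.

85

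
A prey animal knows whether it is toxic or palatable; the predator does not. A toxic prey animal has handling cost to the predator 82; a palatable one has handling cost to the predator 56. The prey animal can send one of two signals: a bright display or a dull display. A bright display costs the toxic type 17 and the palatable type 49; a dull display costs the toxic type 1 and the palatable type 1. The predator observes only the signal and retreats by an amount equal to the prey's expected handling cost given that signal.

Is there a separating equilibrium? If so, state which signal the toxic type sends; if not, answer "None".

Try toxic → bright display, palatable → dull display:
  If types separate, bright display earns payment 82 and dull display earns 56.
  Toxic: bright display gives 82 − 17 = 65; dull display gives 56 − 1 = 55. No deviation. ✓
  Palatable: dull display gives 56 − 1 = 55; bright display gives 82 − 49 = 33. No deviation. ✓
Both hold — the toxic type sends bright display.

bright display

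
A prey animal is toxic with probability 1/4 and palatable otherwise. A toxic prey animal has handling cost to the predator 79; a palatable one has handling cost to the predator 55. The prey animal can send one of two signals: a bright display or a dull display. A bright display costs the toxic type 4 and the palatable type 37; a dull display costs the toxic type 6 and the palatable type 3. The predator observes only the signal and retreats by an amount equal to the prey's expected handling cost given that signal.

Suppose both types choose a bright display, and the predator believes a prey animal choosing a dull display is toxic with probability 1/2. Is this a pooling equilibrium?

No

At the pooled signal (bright display) the predator holds the prior 1/4 and pays 1/4·79 + 3/4·55 = 61. Off-path (dull display) belief 1/2 gives 1/2·79 + 1/2·55 = 67.
Toxic: bright display gives 61 − 4 = 57; dull display gives 67 − 6 = 61. Deviates. ✗
Palatable: bright display gives 61 − 37 = 24; dull display gives 67 − 3 = 64. Deviates. ✗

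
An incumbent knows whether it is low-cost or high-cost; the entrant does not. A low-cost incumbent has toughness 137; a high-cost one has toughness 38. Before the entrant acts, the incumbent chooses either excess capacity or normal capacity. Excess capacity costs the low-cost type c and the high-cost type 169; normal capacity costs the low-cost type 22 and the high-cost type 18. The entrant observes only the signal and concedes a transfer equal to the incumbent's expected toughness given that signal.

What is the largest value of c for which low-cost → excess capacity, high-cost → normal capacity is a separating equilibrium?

Under separation: excess capacity → low-cost (pays 137); normal capacity → high-cost (pays 38).
High-cost: 38 − 18 = 20 ≥ 137 − 169 = -32. Holds regardless of c. ✓
Low-cost: 137 − c ≥ 38 − 22, so c ≤ 137 − 16 = 121.

121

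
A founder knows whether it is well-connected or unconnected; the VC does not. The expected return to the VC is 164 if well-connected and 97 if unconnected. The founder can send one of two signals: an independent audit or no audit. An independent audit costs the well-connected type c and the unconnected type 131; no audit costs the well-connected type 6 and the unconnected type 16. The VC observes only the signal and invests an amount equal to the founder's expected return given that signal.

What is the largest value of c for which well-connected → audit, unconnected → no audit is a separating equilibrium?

Under separation: audit → well-connected (pays 164); no audit → unconnected (pays 97).
Unconnected: 97 − 16 = 81 ≥ 164 − 131 = 33. Holds regardless of c. ✓
Well-connected: 164 − c ≥ 97 − 6, so c ≤ 164 − 91 = 73.

73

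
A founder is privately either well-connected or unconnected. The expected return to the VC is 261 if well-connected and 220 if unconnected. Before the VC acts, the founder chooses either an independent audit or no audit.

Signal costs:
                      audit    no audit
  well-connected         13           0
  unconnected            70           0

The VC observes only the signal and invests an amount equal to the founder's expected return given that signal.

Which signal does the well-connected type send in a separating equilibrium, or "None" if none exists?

audit

Try well-connected → audit, unconnected → no audit:
  If types separate, audit earns payment 261 and no audit earns 220.
  Well-connected: audit gives 261 − 13 = 248; no audit gives 220 − 0 = 220. No deviation. ✓
  Unconnected: no audit gives 220 − 0 = 220; audit gives 261 − 70 = 191. No deviation. ✓
Both hold — the well-connected type sends audit.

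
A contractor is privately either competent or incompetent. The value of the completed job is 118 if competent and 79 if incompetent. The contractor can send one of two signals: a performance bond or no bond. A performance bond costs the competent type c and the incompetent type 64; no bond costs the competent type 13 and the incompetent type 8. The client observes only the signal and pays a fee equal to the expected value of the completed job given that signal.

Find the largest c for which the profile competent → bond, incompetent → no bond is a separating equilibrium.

Under separation: bond → competent (pays 118); no bond → incompetent (pays 79).
Incompetent: 79 − 8 = 71 ≥ 118 − 64 = 54. Holds regardless of c. ✓
Competent: 118 − c ≥ 79 − 13, so c ≤ 118 − 66 = 52.

52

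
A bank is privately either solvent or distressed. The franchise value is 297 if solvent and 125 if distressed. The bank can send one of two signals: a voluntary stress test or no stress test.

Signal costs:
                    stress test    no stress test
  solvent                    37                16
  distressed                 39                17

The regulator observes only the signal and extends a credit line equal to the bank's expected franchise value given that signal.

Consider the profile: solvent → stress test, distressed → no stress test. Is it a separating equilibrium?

No

Under separation the regulator infers type exactly: stress test → solvent (pays 297), no stress test → distressed (pays 125).
Solvent: stress test gives 297 − 37 = 260; no stress test gives 125 − 16 = 109. No deviation. ✓
Distressed: no stress test gives 125 − 17 = 108; stress test gives 297 − 39 = 258. Would deviate. ✗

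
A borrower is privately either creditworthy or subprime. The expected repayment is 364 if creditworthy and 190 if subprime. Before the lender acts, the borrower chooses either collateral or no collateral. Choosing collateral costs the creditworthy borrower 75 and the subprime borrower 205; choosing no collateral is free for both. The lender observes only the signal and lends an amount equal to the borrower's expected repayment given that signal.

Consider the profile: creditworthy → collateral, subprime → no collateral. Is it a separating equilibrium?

Under separation the lender infers type exactly: collateral → creditworthy (pays 364), no collateral → subprime (pays 190).
Creditworthy: collateral gives 364 − 75 = 289; no collateral gives 190 − 0 = 190. No deviation. ✓
Subprime: no collateral gives 190 − 0 = 190; collateral gives 364 − 205 = 159. No deviation. ✓
Both incentive constraints hold.

Yes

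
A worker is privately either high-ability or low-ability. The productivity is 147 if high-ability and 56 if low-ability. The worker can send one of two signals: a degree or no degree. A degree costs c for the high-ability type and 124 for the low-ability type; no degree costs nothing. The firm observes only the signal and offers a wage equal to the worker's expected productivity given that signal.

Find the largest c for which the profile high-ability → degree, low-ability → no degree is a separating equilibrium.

Under separation: degree → high-ability (pays 147); no degree → low-ability (pays 56).
Low-ability: 56 − 0 = 56 ≥ 147 − 124 = 23. Holds regardless of c. ✓
High-ability: 147 − c ≥ 56 − 0, so c ≤ 147 − 56 = 91.

91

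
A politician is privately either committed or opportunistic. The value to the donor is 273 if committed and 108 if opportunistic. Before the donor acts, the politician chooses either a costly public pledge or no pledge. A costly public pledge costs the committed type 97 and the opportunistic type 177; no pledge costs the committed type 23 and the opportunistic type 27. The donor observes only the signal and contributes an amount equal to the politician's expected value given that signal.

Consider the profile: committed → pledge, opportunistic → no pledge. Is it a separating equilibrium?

No

If types separate, pledge earns payment 273 and no pledge earns 108.
Committed: pledge gives 273 − 97 = 176; no pledge gives 108 − 23 = 85. No deviation. ✓
Opportunistic: no pledge gives 108 − 27 = 81; pledge gives 273 − 177 = 96. Would deviate. ✗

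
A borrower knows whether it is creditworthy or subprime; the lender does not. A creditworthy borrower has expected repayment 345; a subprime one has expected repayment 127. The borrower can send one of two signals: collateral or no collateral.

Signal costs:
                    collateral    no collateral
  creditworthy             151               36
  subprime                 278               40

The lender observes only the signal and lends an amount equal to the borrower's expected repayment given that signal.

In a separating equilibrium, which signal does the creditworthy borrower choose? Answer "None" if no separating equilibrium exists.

collateral

Try creditworthy → collateral, subprime → no collateral:
  If types separate, collateral earns payment 345 and no collateral earns 127.
  Creditworthy: collateral gives 345 − 151 = 194; no collateral gives 127 − 36 = 91. No deviation. ✓
  Subprime: no collateral gives 127 − 40 = 87; collateral gives 345 − 278 = 67. No deviation. ✓
Both hold — the creditworthy type sends collateral.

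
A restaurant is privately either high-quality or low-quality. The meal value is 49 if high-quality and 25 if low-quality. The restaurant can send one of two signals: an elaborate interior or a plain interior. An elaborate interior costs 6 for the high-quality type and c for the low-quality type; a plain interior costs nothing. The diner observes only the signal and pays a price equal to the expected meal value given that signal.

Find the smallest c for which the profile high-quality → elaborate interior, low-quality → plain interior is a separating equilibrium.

24

Under separation: elaborate interior → high-quality (pays 49); plain interior → low-quality (pays 25).
High-quality: 49 − 6 = 43 ≥ 25 − 0 = 25. Holds regardless of c. ✓
Low-quality: 25 − 0 ≥ 49 − c, so c ≥ 49 − 25 = 24.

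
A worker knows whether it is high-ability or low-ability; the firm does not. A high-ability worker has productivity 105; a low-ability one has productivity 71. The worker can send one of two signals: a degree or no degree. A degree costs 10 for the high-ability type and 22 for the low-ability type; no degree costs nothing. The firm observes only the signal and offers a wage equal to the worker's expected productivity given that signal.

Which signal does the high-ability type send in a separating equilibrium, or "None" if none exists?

Try high-ability → degree, low-ability → no degree:
  If types separate, degree earns payment 105 and no degree earns 71.
  High-ability: degree gives 105 − 10 = 95; no degree gives 71 − 0 = 71. No deviation. ✓
  Low-ability: no degree gives 71 − 0 = 71; degree gives 105 − 22 = 83. Would deviate. ✗
Try high-ability → no degree, low-ability → degree:
  If types separate, no degree earns payment 105 and degree earns 71.
  High-ability: no degree gives 105 − 0 = 105; degree gives 71 − 10 = 61. No deviation. ✓
  Low-ability: degree gives 71 − 22 = 49; no degree gives 105 − 0 = 105. Would deviate. ✗
Neither assignment is incentive-compatible.

None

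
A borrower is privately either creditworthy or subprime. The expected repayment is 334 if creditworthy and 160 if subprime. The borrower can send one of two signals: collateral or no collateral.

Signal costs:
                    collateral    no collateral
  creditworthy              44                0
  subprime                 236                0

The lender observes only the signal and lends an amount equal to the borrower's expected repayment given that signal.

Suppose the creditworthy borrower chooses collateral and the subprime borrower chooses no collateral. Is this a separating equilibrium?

Yes

If types separate, collateral earns payment 334 and no collateral earns 160.
Creditworthy: collateral gives 334 − 44 = 290; no collateral gives 160 − 0 = 160. No deviation. ✓
Subprime: no collateral gives 160 − 0 = 160; collateral gives 334 − 236 = 98. No deviation. ✓
Both incentive constraints hold.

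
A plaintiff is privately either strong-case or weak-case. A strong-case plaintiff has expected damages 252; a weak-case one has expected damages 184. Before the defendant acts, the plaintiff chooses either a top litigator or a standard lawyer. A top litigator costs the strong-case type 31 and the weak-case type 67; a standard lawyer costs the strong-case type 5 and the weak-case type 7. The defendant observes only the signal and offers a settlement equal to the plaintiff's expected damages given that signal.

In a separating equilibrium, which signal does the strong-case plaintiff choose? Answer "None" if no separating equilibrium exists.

Try strong-case → top litigator, weak-case → standard lawyer:
  If types separate, top litigator earns payment 252 and standard lawyer earns 184.
  Strong-case: top litigator gives 252 − 31 = 221; standard lawyer gives 184 − 5 = 179. No deviation. ✓
  Weak-case: standard lawyer gives 184 − 7 = 177; top litigator gives 252 − 67 = 185. Would deviate. ✗
Try strong-case → standard lawyer, weak-case → top litigator:
  If types separate, standard lawyer earns payment 252 and top litigator earns 184.
  Strong-case: standard lawyer gives 252 − 5 = 247; top litigator gives 184 − 31 = 153. No deviation. ✓
  Weak-case: top litigator gives 184 − 67 = 117; standard lawyer gives 252 − 7 = 245. Would deviate. ✗
Neither assignment is incentive-compatible.

None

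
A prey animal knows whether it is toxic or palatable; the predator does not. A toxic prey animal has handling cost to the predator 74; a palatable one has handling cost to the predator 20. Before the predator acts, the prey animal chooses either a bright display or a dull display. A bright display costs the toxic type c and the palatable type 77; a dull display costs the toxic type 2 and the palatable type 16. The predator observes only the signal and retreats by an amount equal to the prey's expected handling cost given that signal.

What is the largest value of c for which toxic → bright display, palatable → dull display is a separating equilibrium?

Under separation: bright display → toxic (pays 74); dull display → palatable (pays 20).
Palatable: 20 − 16 = 4 ≥ 74 − 77 = -3. Holds regardless of c. ✓
Toxic: 74 − c ≥ 20 − 2, so c ≤ 74 − 18 = 56.

56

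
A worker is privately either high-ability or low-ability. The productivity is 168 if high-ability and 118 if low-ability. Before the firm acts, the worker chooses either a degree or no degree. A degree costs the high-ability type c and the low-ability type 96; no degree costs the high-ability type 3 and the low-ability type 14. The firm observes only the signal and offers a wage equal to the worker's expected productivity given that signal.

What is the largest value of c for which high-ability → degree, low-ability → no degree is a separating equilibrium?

53

Under separation: degree → high-ability (pays 168); no degree → low-ability (pays 118).
Low-ability: 118 − 14 = 104 ≥ 168 − 96 = 72. Holds regardless of c. ✓
High-ability: 168 − c ≥ 118 − 3, so c ≤ 168 − 115 = 53.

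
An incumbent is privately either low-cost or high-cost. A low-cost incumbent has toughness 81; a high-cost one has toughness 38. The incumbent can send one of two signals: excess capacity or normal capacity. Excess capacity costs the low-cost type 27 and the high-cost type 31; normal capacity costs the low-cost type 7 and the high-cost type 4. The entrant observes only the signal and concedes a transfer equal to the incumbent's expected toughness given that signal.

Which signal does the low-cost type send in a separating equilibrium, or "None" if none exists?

Try low-cost → excess capacity, high-cost → normal capacity:
  If types separate, excess capacity earns payment 81 and normal capacity earns 38.
  Low-cost: excess capacity gives 81 − 27 = 54; normal capacity gives 38 − 7 = 31. No deviation. ✓
  High-cost: normal capacity gives 38 − 4 = 34; excess capacity gives 81 − 31 = 50. Would deviate. ✗
Try low-cost → normal capacity, high-cost → excess capacity:
  If types separate, normal capacity earns payment 81 and excess capacity earns 38.
  Low-cost: normal capacity gives 81 − 7 = 74; excess capacity gives 38 − 27 = 11. No deviation. ✓
  High-cost: excess capacity gives 38 − 31 = 7; normal capacity gives 81 − 4 = 77. Would deviate. ✗
Neither assignment is incentive-compatible.

None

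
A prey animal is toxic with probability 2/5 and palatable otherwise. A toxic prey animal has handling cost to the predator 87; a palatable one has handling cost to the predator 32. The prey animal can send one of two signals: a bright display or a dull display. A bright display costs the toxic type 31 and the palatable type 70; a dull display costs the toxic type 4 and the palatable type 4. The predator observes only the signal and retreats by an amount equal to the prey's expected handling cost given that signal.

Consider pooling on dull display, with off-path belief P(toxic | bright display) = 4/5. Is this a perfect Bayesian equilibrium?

At the pooled signal (dull display) the predator holds the prior 2/5 and pays 2/5·87 + 3/5·32 = 54. Off-path (bright display) belief 4/5 gives 4/5·87 + 1/5·32 = 76.
Toxic: dull display gives 54 − 4 = 50; bright display gives 76 − 31 = 45. Stays. ✓
Palatable: dull display gives 54 − 4 = 50; bright display gives 76 − 70 = 6. Stays. ✓

Yes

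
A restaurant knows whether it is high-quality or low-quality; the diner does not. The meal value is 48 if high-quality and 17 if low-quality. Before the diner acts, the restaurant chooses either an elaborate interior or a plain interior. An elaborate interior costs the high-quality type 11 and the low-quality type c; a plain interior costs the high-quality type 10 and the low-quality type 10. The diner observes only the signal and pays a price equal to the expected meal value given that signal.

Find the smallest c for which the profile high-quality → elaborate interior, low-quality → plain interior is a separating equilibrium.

41

Under separation: elaborate interior → high-quality (pays 48); plain interior → low-quality (pays 17).
High-quality: 48 − 11 = 37 ≥ 17 − 10 = 7. Holds regardless of c. ✓
Low-quality: 17 − 10 ≥ 48 − c, so c ≥ 48 − 7 = 41.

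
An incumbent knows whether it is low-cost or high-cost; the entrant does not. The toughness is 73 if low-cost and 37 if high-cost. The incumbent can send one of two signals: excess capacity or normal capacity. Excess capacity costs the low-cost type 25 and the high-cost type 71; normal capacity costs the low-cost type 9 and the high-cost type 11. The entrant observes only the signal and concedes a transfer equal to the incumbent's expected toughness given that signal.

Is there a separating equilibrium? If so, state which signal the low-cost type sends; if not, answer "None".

excess capacity

Try low-cost → excess capacity, high-cost → normal capacity:
  Under separation the entrant infers type exactly: excess capacity → low-cost (pays 73), normal capacity → high-cost (pays 37).
  Low-cost: excess capacity gives 73 − 25 = 48; normal capacity gives 37 − 9 = 28. No deviation. ✓
  High-cost: normal capacity gives 37 − 11 = 26; excess capacity gives 73 − 71 = 2. No deviation. ✓
Both hold — the low-cost type sends excess capacity.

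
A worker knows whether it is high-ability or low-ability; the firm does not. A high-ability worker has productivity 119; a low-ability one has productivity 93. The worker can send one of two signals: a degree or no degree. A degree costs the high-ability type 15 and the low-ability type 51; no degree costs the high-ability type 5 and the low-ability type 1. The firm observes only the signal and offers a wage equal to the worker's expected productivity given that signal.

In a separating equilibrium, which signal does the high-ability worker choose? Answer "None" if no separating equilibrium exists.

Try high-ability → degree, low-ability → no degree:
  Under separation the firm infers type exactly: degree → high-ability (pays 119), no degree → low-ability (pays 93).
  High-ability: degree gives 119 − 15 = 104; no degree gives 93 − 5 = 88. No deviation. ✓
  Low-ability: no degree gives 93 − 1 = 92; degree gives 119 − 51 = 68. No deviation. ✓
Both hold — the high-ability type sends degree.

degree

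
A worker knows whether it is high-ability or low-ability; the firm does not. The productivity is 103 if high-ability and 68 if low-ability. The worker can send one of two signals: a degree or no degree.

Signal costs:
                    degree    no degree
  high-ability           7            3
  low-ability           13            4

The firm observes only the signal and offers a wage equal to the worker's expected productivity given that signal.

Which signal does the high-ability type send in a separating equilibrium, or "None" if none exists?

Try high-ability → degree, low-ability → no degree:
  If types separate, degree earns payment 103 and no degree earns 68.
  High-ability: degree gives 103 − 7 = 96; no degree gives 68 − 3 = 65. No deviation. ✓
  Low-ability: no degree gives 68 − 4 = 64; degree gives 103 − 13 = 90. Would deviate. ✗
Try high-ability → no degree, low-ability → degree:
  If types separate, no degree earns payment 103 and degree earns 68.
  High-ability: no degree gives 103 − 3 = 100; degree gives 68 − 7 = 61. No deviation. ✓
  Low-ability: degree gives 68 − 13 = 55; no degree gives 103 − 4 = 99. Would deviate. ✗
Neither assignment is incentive-compatible.

None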